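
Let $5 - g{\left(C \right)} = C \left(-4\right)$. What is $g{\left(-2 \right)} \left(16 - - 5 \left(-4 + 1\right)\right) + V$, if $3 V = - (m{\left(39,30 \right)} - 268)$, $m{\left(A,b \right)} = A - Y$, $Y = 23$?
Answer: $81$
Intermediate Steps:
$g{\left(C \right)} = 5 + 4 C$ ($g{\left(C \right)} = 5 - C \left(-4\right) = 5 - - 4 C = 5 + 4 C$)
$m{\left(A,b \right)} = -23 + A$ ($m{\left(A,b \right)} = A - 23 = -23 + A$)
$V = 84$ ($V = \frac{\left(-1\right) \left(\left(-23 + 39\right) - 268\right)}{3} = \frac{\left(-1\right) \left(16 - 268\right)}{3} = \frac{\left(-1\right) \left(-252\right)}{3} = \frac{1}{3} \cdot 252 = 84$)
$g{\left(-2 \right)} \left(16 - - 5 \left(-4 + 1\right)\right) + V = \left(5 + 4 \left(-2\right)\right) \left(16 - - 5 \left(-4 + 1\right)\right) + 84 = \left(5 - 8\right) \left(16 - \left(-5\right) \left(-3\right)\right) + 84 = - 3 \left(16 - 15\right) + 84 = \left(-3\right) 1 + 84 = -3 + 84 = 81$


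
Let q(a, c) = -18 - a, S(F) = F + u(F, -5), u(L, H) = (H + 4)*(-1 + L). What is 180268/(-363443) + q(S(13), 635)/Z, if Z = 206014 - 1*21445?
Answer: -1957575877/3945900651 ≈ -0.49610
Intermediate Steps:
u(L, H) = (-1 + L)*(4 + H) (u(L, H) = (4 + H)*(-1 + L) = (-1 + L)*(4 + H))
S(F) = 1 (S(F) = F + (-4 - 1*(-5) + 4*F - 5*F) = F + (-4 + 5 + 4*F - 5*F) = F + (1 - F) = 1)
Z = 184569 (Z = 206014 - 21445 = 184569)
180268/(-363443) + q(S(13), 635)/Z = 180268/(-363443) + (-18 - 1*1)/184569 = 180268*(-1/363443) + (-18 - 1)*(1/184569) = -10604/21379 - 19*1/184569 = -10604/21379 - 19/184569 = -1957575877/3945900651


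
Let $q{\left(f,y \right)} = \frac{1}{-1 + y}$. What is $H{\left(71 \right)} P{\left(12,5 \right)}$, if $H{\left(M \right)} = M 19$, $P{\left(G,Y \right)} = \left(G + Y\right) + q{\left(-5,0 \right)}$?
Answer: $21584$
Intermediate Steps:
$P{\left(G,Y \right)} = -1 + G + Y$ ($P{\left(G,Y \right)} = \left(G + Y\right) + \frac{1}{-1 + 0} = \left(G + Y\right) + \frac{1}{-1} = \left(G + Y\right) - 1 = -1 + G + Y$)
$H{\left(M \right)} = 19 M$
$H{\left(71 \right)} P{\left(12,5 \right)} = 19 \cdot 71 \left(-1 + 12 + 5\right) = 1349 \cdot 16 = 21584$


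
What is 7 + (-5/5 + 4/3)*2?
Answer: 23/3 ≈ 7.6667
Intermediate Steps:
7 + (-5/5 + 4/3)*2 = 7 + (-5*⅕ + 4*(⅓))*2 = 7 + (-1 + 4/3)*2 = 7 + (⅓)*2 = 7 + ⅔ = 23/3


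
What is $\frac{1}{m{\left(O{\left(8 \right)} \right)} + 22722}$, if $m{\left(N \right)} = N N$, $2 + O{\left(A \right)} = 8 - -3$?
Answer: $\frac{1}{22803} \approx 4.3854 \cdot 10^{-5}$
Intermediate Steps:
$O{\left(A \right)} = 9$ ($O{\left(A \right)} = -2 + \left(8 - -3\right) = -2 + \left(8 + 3\right) = -2 + 11 = 9$)
$m{\left(N \right)} = N^{2}$
$\frac{1}{m{\left(O{\left(8 \right)} \right)} + 22722} = \frac{1}{9^{2} + 22722} = \frac{1}{81 + 22722} = \frac{1}{22803}$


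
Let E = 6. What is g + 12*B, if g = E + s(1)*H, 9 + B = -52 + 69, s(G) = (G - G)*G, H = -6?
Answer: 102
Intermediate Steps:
s(G) = 0 (s(G) = 0*G = 0)
B = 8 (B = -9 + (-52 + 69) = -9 + 17 = 8)
g = 6 (g = 6 + 0*(-6) = 6 + 0 = 6)
g + 12*B = 6 + 12*8 = 6 + 96 = 102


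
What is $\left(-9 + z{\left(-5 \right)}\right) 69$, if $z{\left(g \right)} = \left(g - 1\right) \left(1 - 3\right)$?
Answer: $207$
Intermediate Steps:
$z{\left(g \right)} = 2 - 2 g$ ($z{\left(g \right)} = \left(-1 + g\right) \left(-2\right) = 2 - 2 g$)
$\left(-9 + z{\left(-5 \right)}\right) 69 = \left(-9 + \left(2 - -10\right)\right) 69 = \left(-9 + \left(2 + 10\right)\right) 69 = \left(-9 + 12\right) 69 = 3 \cdot 69 = 207$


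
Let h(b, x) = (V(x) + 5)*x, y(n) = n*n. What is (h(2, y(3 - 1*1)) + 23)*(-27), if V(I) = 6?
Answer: -1809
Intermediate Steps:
y(n) = n²
h(b, x) = 11*x (h(b, x) = (6 + 5)*x = 11*x)
(h(2, y(3 - 1*1)) + 23)*(-27) = (11*(3 - 1*1)² + 23)*(-27) = (11*(3 - 1)² + 23)*(-27) = (11*2² + 23)*(-27) = (11*4 + 23)*(-27) = (44 + 23)*(-27) = 67*(-27) = -1809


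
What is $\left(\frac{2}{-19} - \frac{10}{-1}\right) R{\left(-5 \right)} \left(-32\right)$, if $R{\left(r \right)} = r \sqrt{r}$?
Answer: $\frac{30080 i \sqrt{5}}{19} \approx 3540.0 i$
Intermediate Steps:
$R{\left(r \right)} = r^{\frac{3}{2}}$
$\left(\frac{2}{-19} - \frac{10}{-1}\right) R{\left(-5 \right)} \left(-32\right) = \left(\frac{2}{-19} - \frac{10}{-1}\right) \left(-5\right)^{\frac{3}{2}} \left(-32\right) = \left(2 \left(- \frac{1}{19}\right) - -10\right) \left(- 5 i \sqrt{5}\right) \left(-32\right) = \left(- \frac{2}{19} + 10\right) \left(- 5 i \sqrt{5}\right) \left(-32\right) = \frac{188 \left(- 5 i \sqrt{5}\right)}{19} \left(-32\right) = - \frac{940 i \sqrt{5}}{19} \left(-32\right) = \frac{30080 i \sqrt{5}}{19}$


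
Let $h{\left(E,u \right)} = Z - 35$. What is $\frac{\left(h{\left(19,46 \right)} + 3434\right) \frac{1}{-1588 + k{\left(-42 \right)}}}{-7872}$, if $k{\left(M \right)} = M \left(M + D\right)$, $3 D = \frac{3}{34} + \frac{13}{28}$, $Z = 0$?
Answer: $- \frac{19261}{7505952} \approx -0.0025661$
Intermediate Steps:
$D = \frac{263}{1428}$ ($D = \frac{\frac{3}{34} + \frac{13}{28}}{3} = \frac{1}{3} \cdot \frac{263}{476} = \frac{263}{1428} \approx 0.18417$)
$h{\left(E,u \right)} = -35$ ($h{\left(E,u \right)} = 0 - 35 = -35$)
$k{\left(M \right)} = M \left(\frac{263}{1428} + M\right)$ ($k{\left(M \right)} = M \left(M + \frac{263}{1428}\right) = M \left(\frac{263}{1428} + M\right)$)
$\frac{\left(h{\left(19,46 \right)} + 3434\right) \frac{1}{-1588 + k{\left(-42 \right)}}}{-7872} = \frac{\left(-35 + 3434\right) \frac{1}{-1588 + \frac{1}{1428} \left(-42\right) \left(263 + 1428 \left(-42\right)\right)}}{-7872} = \frac{3399}{-1588 + \frac{1}{1428} \left(-42\right) \left(263 - 59976\right)} \left(- \frac{1}{7872}\right) = \frac{3399}{-1588 + \frac{1}{1428} \left(-42\right) \left(-59713\right)} \left(- \frac{1}{7872}\right) = \frac{3399}{-1588 + \frac{59713}{34}} \left(- \frac{1}{7872}\right) = \frac{3399}{\frac{5721}{34}} \left(- \frac{1}{7872}\right) = 3399 \cdot \frac{34}{5721} \left(- \frac{1}{7872}\right) = \frac{38522}{1907} \left(- \frac{1}{7872}\right) = - \frac{19261}{7505952}$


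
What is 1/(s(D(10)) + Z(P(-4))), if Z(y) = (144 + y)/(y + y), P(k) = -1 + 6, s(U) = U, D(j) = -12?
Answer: 10/29 ≈ 0.34483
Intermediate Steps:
P(k) = 5
Z(y) = (144 + y)/(2*y) (Z(y) = (144 + y)/((2*y)) = (144 + y)*(1/(2*y)) = (144 + y)/(2*y))
1/(s(D(10)) + Z(P(-4))) = 1/(-12 + (½)*(144 + 5)/5) = 1/(-12 + (½)*(⅕)*149) = 1/(-12 + 149/10) = 1/(29/10) = 10/29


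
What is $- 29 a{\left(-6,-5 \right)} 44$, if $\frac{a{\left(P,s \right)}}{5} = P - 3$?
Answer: $57420$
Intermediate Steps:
$a{\left(P,s \right)} = -15 + 5 P$ ($a{\left(P,s \right)} = 5 \left(P - 3\right) = 5 \left(-3 + P\right) = -15 + 5 P$)
$- 29 a{\left(-6,-5 \right)} 44 = - 29 \left(-15 + 5 \left(-6\right)\right) 44 = - 29 \left(-15 - 30\right) 44 = \left(-29\right) \left(-45\right) 44 = 1305 \cdot 44 = 57420$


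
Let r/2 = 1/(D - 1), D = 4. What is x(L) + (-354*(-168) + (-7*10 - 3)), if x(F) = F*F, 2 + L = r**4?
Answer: 389738155/6561 ≈ 59402.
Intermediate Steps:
r = 2/3 (r = 2/(4 - 1) = 2/3 ≈ 0.66667)
L = -146/81 (L = -2 + (2/3)**4 = -2 + 16/81 = -146/81 ≈ -1.8025)
x(F) = F**2
x(L) + (-354*(-168) + (-7*10 - 3)) = (-146/81)**2 + (-354*(-168) + (-7*10 - 3)) = 21316/6561 + (59472 + (-70 - 3)) = 21316/6561 + (59472 - 73) = 21316/6561 + 59399 = 389738155/6561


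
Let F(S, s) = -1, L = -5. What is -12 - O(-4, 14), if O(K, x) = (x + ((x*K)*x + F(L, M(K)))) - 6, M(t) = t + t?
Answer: 765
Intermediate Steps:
M(t) = 2*t
O(K, x) = -7 + x + K*x² (O(K, x) = (x + ((x*K)*x - 1)) - 6 = (x + ((K*x)*x - 1)) - 6 = (x + (K*x² - 1)) - 6 = (x + (-1 + K*x²)) - 6 = (-1 + x + K*x²) - 6 = -7 + x + K*x²)
-12 - O(-4, 14) = -12 - (-7 + 14 - 4*14²) = -12 - (-7 + 14 - 4*196) = -12 - (-7 + 14 - 784) = -12 - 1*(-777) = -12 + 777 = 765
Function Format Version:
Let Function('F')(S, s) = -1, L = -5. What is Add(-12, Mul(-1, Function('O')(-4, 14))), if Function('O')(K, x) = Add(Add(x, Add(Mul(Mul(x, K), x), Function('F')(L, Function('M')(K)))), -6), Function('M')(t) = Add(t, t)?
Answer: 765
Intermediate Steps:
Function('M')(t) = Mul(2, t)
Function('O')(K, x) = Add(-7, x, Mul(K, Pow(x, 2))) (Function('O')(K, x) = Add(Add(x, Add(Mul(Mul(x, K), x), -1)), -6) = Add(Add(x, Add(Mul(Mul(K, x), x), -1)), -6) = Add(Add(x, Add(Mul(K, Pow(x, 2)), -1)), -6) = Add(Add(x, Add(-1, Mul(K, Pow(x, 2)))), -6) = Add(Add(-1, x, Mul(K, Pow(x, 2))), -6) = Add(-7, x, Mul(K, Pow(x, 2))))
Add(-12, Mul(-1, Function('O')(-4, 14))) = Add(-12, Mul(-1, Add(-7, 14, Mul(-4, Pow(14, 2))))) = Add(-12, Mul(-1, Add(-7, 14, Mul(-4, 196)))) = Add(-12, Mul(-1, Add(-7, 14, -784))) = Add(-12, Mul(-1, -777)) = Add(-12, 777) = 765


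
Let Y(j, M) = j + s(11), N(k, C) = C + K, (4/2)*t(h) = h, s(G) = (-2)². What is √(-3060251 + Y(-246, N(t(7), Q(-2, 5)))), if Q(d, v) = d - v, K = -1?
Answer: I*√3060493 ≈ 1749.4*I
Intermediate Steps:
s(G) = 4
t(h) = h/2
N(k, C) = -1 + C (N(k, C) = C - 1 = -1 + C)
Y(j, M) = 4 + j (Y(j, M) = j + 4 = 4 + j)
√(-3060251 + Y(-246, N(t(7), Q(-2, 5)))) = √(-3060251 + (4 - 246)) = √(-3060251 - 242) = √(-3060493) = I*√3060493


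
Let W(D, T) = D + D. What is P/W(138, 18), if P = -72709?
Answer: -72709/276 ≈ -263.44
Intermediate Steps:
W(D, T) = 2*D
P/W(138, 18) = -72709/(2*138) = -72709/276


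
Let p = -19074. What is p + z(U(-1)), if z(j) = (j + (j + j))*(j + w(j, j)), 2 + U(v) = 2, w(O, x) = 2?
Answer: -19074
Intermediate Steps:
U(v) = 0 (U(v) = -2 + 2 = 0)
z(j) = 3*j*(2 + j) (z(j) = (j + (j + j))*(j + 2) = (j + 2*j)*(2 + j) = (3*j)*(2 + j) = 3*j*(2 + j))
p + z(U(-1)) = -19074 + 3*0*(2 + 0) = -19074 + 3*0*2 = -19074 + 0 = -19074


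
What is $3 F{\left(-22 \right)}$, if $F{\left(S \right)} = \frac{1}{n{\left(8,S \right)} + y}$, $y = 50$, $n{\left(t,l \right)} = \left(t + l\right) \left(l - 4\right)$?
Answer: $\frac{1}{138} \approx 0.0072464$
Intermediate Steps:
$n{\left(t,l \right)} = \left(-4 + l\right) \left(l + t\right)$ ($n{\left(t,l \right)} = \left(l + t\right) \left(-4 + l\right) = \left(-4 + l\right) \left(l + t\right)$)
$F{\left(S \right)} = \frac{1}{18 + S^{2} + 4 S}$ ($F{\left(S \right)} = \frac{1}{\left(S^{2} - 4 S - 32 + S 8\right) + 50} = \frac{1}{\left(S^{2} - 4 S - 32 + 8 S\right) + 50} = \frac{1}{\left(-32 + S^{2} + 4 S\right) + 50} = \frac{1}{18 + S^{2} + 4 S}$)
$3 F{\left(-22 \right)} = \frac{3}{18 + \left(-22\right)^{2} + 4 \left(-22\right)} = \frac{3}{18 + 484 - 88} = \frac{3}{414} = 3 \cdot \frac{1}{414} = \frac{1}{138}$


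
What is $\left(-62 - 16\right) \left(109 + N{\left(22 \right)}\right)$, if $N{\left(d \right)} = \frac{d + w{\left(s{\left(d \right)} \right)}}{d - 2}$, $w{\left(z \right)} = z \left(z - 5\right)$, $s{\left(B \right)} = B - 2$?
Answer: $- \frac{48789}{5} \approx -9757.8$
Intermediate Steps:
$s{\left(B \right)} = -2 + B$
$w{\left(z \right)} = z \left(-5 + z\right)$
$N{\left(d \right)} = \frac{d + \left(-7 + d\right) \left(-2 + d\right)}{-2 + d}$ ($N{\left(d \right)} = \frac{d + \left(-2 + d\right) \left(-5 + \left(-2 + d\right)\right)}{d - 2} = \frac{d + \left(-2 + d\right) \left(-7 + d\right)}{-2 + d} = \frac{d + \left(-7 + d\right) \left(-2 + d\right)}{-2 + d}$)
$\left(-62 - 16\right) \left(109 + N{\left(22 \right)}\right) = \left(-62 - 16\right) \left(109 + \frac{22 + \left(-7 + 22\right) \left(-2 + 22\right)}{-2 + 22}\right) = - 78 \left(109 + \frac{22 + 15 \cdot 20}{20}\right) = - 78 \left(109 + \frac{22 + 300}{20}\right) = - 78 \left(109 + \frac{1}{20} \cdot 322\right) = - 78 \left(109 + \frac{161}{10}\right) = \left(-78\right) \frac{1251}{10} = - \frac{48789}{5}$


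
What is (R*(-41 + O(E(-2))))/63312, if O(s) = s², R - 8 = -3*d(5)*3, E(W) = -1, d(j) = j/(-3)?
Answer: -115/7914 ≈ -0.014531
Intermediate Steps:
d(j) = -j/3 (d(j) = j*(-⅓) = -j/3)
R = 23 (R = 8 - (-1)*5*3 = 8 - 3*(-5/3)*3 = 8 + 5*3 = 8 + 15 = 23)
(R*(-41 + O(E(-2))))/63312 = (23*(-41 + (-1)²))/63312 = (23*(-41 + 1))*(1/63312) = (23*(-40))*(1/63312) = -920*1/63312 = -115/7914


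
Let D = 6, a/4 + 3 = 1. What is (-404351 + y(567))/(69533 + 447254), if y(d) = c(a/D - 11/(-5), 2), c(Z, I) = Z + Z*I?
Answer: -2021742/2583935 ≈ -0.78243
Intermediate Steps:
a = -8 (a = -12 + 4*1 = -12 + 4 = -8)
c(Z, I) = Z + I*Z
y(d) = 13/5 (y(d) = (-8/6 - 11/(-5))*(1 + 2) = (-8*⅙ - 11*(-⅕))*3 = (-4/3 + 11/5)*3 = (13/15)*3 = 13/5)
(-404351 + y(567))/(69533 + 447254) = (-404351 + 13/5)/(69533 + 447254) = -2021742/5/516787 = -2021742/5*1/516787 = -2021742/2583935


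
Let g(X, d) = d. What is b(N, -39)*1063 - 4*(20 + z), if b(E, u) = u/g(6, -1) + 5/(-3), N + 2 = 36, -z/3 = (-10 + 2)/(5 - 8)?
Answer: 118912/3 ≈ 39637.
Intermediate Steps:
z = -8 (z = -3*(-10 + 2)/(5 - 8) = -(-24)/(-3) = -(-24)*(-1)/3 = -3*8/3 = -8)
N = 34 (N = -2 + 36 = 34)
b(E, u) = -5/3 - u (b(E, u) = u/(-1) + 5/(-3) = u*(-1) + 5*(-1/3) = -u - 5/3 = -5/3 - u)
b(N, -39)*1063 - 4*(20 + z) = (-5/3 - 1*(-39))*1063 - 4*(20 - 8) = (-5/3 + 39)*1063 - 4*12 = (112/3)*1063 - 48 = 119056/3 - 48 = 118912/3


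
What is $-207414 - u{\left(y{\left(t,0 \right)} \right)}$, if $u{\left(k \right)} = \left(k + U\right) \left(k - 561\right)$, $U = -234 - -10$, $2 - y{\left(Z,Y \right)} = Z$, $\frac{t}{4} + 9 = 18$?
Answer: $-360924$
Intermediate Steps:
$t = 36$ ($t = -36 + 4 \cdot 18 = -36 + 72 = 36$)
$y{\left(Z,Y \right)} = 2 - Z$
$U = -224$ ($U = -234 + 10 = -224$)
$u{\left(k \right)} = \left(-561 + k\right) \left(-224 + k\right)$ ($u{\left(k \right)} = \left(k - 224\right) \left(k - 561\right) = \left(-224 + k\right) \left(-561 + k\right) = \left(-561 + k\right) \left(-224 + k\right)$)
$-207414 - u{\left(y{\left(t,0 \right)} \right)} = -207414 - \left(125664 + \left(2 - 36\right)^{2} - 785 \left(2 - 36\right)\right) = -207414 - \left(125664 + \left(-34\right)^{2} - -26690\right) = -207414 - \left(125664 + 1156 + 26690\right) = -207414 - 153510 = -360924$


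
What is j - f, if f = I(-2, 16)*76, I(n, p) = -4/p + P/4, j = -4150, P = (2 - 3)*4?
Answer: -4055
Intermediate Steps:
P = -4 (P = -1*4 = -4)
I(n, p) = -1 - 4/p (I(n, p) = -4/p - 4/4 = -4/p - 4*1/4 = -4/p - 1 = -1 - 4/p)
f = -95 (f = ((-4 - 1*16)/16)*76 = ((-4 - 16)/16)*76 = ((1/16)*(-20))*76 = -5/4*76 = -95)
j - f = -4150 - 1*(-95) = -4150 + 95 = -4055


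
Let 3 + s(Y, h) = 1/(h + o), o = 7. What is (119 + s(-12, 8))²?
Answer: 3031081/225 ≈ 13471.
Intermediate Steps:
s(Y, h) = -3 + 1/(7 + h) (s(Y, h) = -3 + 1/(h + 7) = -3 + 1/(7 + h))
(119 + s(-12, 8))² = (119 + (-20 - 3*8)/(7 + 8))² = (119 + (-20 - 24)/15)² = (119 + (1/15)*(-44))² = (119 - 44/15)² = (1741/15)² = 3031081/225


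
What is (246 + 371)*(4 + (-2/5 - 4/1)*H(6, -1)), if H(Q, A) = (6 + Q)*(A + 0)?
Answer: 175228/5 ≈ 35046.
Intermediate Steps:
H(Q, A) = A*(6 + Q) (H(Q, A) = (6 + Q)*A = A*(6 + Q))
(246 + 371)*(4 + (-2/5 - 4/1)*H(6, -1)) = (246 + 371)*(4 + (-2/5 - 4/1)*(-(6 + 6))) = 617*(4 + (-2*⅕ - 4*1)*(-1*12)) = 617*(4 + (-⅖ - 4)*(-12)) = 617*(4 - 22/5*(-12)) = 617*(4 + 264/5) = 617*(284/5) = 175228/5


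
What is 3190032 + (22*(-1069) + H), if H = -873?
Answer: 3165641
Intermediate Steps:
3190032 + (22*(-1069) + H) = 3190032 + (22*(-1069) - 873) = 3190032 + (-23518 - 873) = 3190032 - 24391 = 3165641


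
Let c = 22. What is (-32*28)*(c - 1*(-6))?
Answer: -25088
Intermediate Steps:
(-32*28)*(c - 1*(-6)) = (-32*28)*(22 - 1*(-6)) = -896*(22 + 6) = -896*28 = -25088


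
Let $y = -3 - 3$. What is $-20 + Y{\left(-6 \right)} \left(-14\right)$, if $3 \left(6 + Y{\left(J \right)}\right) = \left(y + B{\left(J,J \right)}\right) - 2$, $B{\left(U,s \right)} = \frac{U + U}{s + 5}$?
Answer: $\frac{136}{3} \approx 45.333$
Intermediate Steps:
$B{\left(U,s \right)} = \frac{2 U}{5 + s}$
$y = -6$
$Y{\left(J \right)} = - \frac{26}{3} + \frac{2 J}{3 \left(5 + J\right)}$ ($Y{\left(J \right)} = -6 + \frac{\left(-6 + \frac{2 J}{5 + J}\right) - 2}{3} = -6 + \frac{-8 + \frac{2 J}{5 + J}}{3} = -6 + \left(- \frac{8}{3} + \frac{2 J}{3 \left(5 + J\right)}\right) = - \frac{26}{3} + \frac{2 J}{3 \left(5 + J\right)}$)
$-20 + Y{\left(-6 \right)} \left(-14\right) = -20 + \frac{2 \left(-65 - -72\right)}{3 \left(5 - 6\right)} \left(-14\right) = -20 + \frac{2 \left(-65 + 72\right)}{3 \left(-1\right)} \left(-14\right) = -20 + \frac{2}{3} \left(-1\right) 7 \left(-14\right) = -20 - - \frac{196}{3} = -20 + \frac{196}{3} = \frac{136}{3}$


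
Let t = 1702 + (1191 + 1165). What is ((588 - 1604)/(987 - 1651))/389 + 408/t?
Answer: 6844231/65510323 ≈ 0.10448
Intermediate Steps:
t = 4058 (t = 1702 + 2356 = 4058)
((588 - 1604)/(987 - 1651))/389 + 408/t = ((588 - 1604)/(987 - 1651))/389 + 408/4058 = -1016/(-664)*(1/389) + 408*(1/4058) = -1016*(-1/664)*(1/389) + 204/2029 = (127/83)*(1/389) + 204/2029 = 127/32287 + 204/2029 = 6844231/65510323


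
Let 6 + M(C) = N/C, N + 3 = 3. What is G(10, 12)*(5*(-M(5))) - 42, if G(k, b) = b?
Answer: 318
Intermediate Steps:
N = 0 (N = -3 + 3 = 0)
M(C) = -6 (M(C) = -6 + 0/C = -6 + 0 = -6)
G(10, 12)*(5*(-M(5))) - 42 = 12*(5*(-1*(-6))) - 42 = 12*(5*6) - 42 = 12*30 - 42 = 360 - 42 = 318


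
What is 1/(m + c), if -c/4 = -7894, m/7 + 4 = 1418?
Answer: 1/41474 ≈ 2.4111e-5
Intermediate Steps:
m = 9898 (m = -28 + 7*1418 = -28 + 9926 = 9898)
c = 31576 (c = -4*(-7894) = 31576)
1/(m + c) = 1/(9898 + 31576) = 1/41474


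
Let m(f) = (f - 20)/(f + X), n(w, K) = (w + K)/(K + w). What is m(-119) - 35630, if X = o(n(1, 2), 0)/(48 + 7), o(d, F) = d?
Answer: -233155075/6544 ≈ -35629.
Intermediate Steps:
n(w, K) = 1 (n(w, K) = (K + w)/(K + w) = 1)
X = 1/55 (X = 1/(48 + 7) = 1/55 ≈ 0.018182)
m(f) = (-20 + f)/(1/55 + f) (m(f) = (f - 20)/(f + 1/55) = (-20 + f)/(1/55 + f))
m(-119) - 35630 = 55*(-20 - 119)/(1 + 55*(-119)) - 35630 = 55*(-139)/(1 - 6545) - 35630 = 55*(-139)/(-6544) - 35630 = 55*(-1/6544)*(-139) - 35630 = 7645/6544 - 35630 = -233155075/6544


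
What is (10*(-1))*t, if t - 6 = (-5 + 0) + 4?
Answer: -50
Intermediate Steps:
t = 5 (t = 6 + ((-5 + 0) + 4) = 6 + (-5 + 4) = 6 - 1 = 5)
(10*(-1))*t = (10*(-1))*5 = -10*5 = -50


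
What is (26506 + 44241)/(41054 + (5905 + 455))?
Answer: 70747/47414 ≈ 1.4921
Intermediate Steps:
(26506 + 44241)/(41054 + (5905 + 455)) = 70747/(41054 + 6360) = 70747/47414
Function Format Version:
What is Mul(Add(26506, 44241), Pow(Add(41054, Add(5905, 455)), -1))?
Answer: Rational(70747, 47414) ≈ 1.4921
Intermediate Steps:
Mul(Add(26506, 44241), Pow(Add(41054, Add(5905, 455)), -1)) = Mul(70747, Pow(Add(41054, 6360), -1)) = Mul(70747, Pow(47414, -1)) = Mul(70747, Rational(1, 47414)) = Rational(70747, 47414)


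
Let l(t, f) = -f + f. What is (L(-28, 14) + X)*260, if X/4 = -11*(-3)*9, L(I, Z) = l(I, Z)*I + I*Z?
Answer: 206960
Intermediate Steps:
l(t, f) = 0
L(I, Z) = I*Z (L(I, Z) = 0*I + I*Z = 0 + I*Z = I*Z)
X = 1188 (X = 4*(-11*(-3)*9) = 4*(33*9) = 4*297 = 1188)
(L(-28, 14) + X)*260 = (-28*14 + 1188)*260 = (-392 + 1188)*260 = 796*260 = 206960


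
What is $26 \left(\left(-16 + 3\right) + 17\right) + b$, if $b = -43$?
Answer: $61$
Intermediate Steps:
$26 \left(\left(-16 + 3\right) + 17\right) + b = 26 \left(\left(-16 + 3\right) + 17\right) - 43 = 26 \left(-13 + 17\right) - 43 = 26 \cdot 4 - 43 = 104 - 43 = 61$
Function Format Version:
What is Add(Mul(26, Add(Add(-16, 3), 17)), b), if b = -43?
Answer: 61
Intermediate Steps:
Add(Mul(26, Add(Add(-16, 3), 17)), b) = Add(Mul(26, Add(Add(-16, 3), 17)), -43) = Add(Mul(26, Add(-13, 17)), -43) = Add(Mul(26, 4), -43) = Add(104, -43) = 61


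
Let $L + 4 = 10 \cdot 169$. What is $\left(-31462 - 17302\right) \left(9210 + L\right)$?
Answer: $-531332544$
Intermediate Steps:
$L = 1686$ ($L = -4 + 10 \cdot 169 = -4 + 1690 = 1686$)
$\left(-31462 - 17302\right) \left(9210 + L\right) = \left(-31462 - 17302\right) \left(9210 + 1686\right) = \left(-48764\right) 10896 = -531332544$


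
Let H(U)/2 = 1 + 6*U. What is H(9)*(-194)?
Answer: -21340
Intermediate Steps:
H(U) = 2 + 12*U (H(U) = 2*(1 + 6*U) = 2 + 12*U)
H(9)*(-194) = (2 + 12*9)*(-194) = (2 + 108)*(-194) = 110*(-194) = -21340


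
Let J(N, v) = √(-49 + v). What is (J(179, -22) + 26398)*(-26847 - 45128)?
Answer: -1899996050 - 71975*I*√71 ≈ -1.9e+9 - 6.0647e+5*I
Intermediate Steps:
(J(179, -22) + 26398)*(-26847 - 45128) = (√(-49 - 22) + 26398)*(-26847 - 45128) = (√(-71) + 26398)*(-71975) = (I*√71 + 26398)*(-71975) = (26398 + I*√71)*(-71975) = -1899996050 - 71975*I*√71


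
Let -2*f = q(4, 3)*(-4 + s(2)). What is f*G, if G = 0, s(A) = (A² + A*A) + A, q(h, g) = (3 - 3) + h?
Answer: 0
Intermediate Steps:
q(h, g) = h (q(h, g) = 0 + h = h)
s(A) = A + 2*A² (s(A) = (A² + A²) + A = 2*A² + A = A + 2*A²)
f = -12 (f = -2*(-4 + 2*(1 + 2*2)) = -2*(-4 + 2*(1 + 4)) = -2*(-4 + 2*5) = -2*(-4 + 10) = -2*6 = -½*24 = -12)
f*G = -12*0 = 0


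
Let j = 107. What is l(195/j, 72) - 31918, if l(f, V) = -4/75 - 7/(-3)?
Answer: -797893/25 ≈ -31916.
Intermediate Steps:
l(f, V) = 57/25 (l(f, V) = -4*1/75 - 7*(-⅓) = -4/75 + 7/3 = 57/25)
l(195/j, 72) - 31918 = 57/25 - 31918 = -797893/25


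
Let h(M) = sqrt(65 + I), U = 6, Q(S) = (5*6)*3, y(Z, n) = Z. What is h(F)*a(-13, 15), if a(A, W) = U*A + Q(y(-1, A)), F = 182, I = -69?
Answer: 24*I ≈ 24.0*I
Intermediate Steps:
Q(S) = 90 (Q(S) = 30*3 = 90)
h(M) = 2*I (h(M) = sqrt(65 - 69) = sqrt(-4) = 2*I)
a(A, W) = 90 + 6*A (a(A, W) = 6*A + 90 = 90 + 6*A)
h(F)*a(-13, 15) = (2*I)*(90 + 6*(-13)) = (2*I)*(90 - 78) = (2*I)*12 = 24*I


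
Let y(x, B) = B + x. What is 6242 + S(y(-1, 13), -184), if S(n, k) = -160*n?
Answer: 4322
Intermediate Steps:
6242 + S(y(-1, 13), -184) = 6242 - 160*(13 - 1) = 6242 - 160*12 = 6242 - 1920 = 4322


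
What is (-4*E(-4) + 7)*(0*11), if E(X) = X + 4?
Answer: 0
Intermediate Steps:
E(X) = 4 + X
(-4*E(-4) + 7)*(0*11) = (-4*(4 - 4) + 7)*(0*11) = (-4*0 + 7)*0 = (0 + 7)*0 = 7*0 = 0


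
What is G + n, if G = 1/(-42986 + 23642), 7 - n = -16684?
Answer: 322870703/19344 ≈ 16691.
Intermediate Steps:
n = 16691 (n = 7 - 1*(-16684) = 7 + 16684 = 16691)
G = -1/19344 (G = 1/(-19344) = -1/19344 ≈ -5.1696e-5)
G + n = -1/19344 + 16691 = 322870703/19344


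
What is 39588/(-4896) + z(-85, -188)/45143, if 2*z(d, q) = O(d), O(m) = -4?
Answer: -148927573/18418344 ≈ -8.0858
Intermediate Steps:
z(d, q) = -2 (z(d, q) = (½)*(-4) = -2)
39588/(-4896) + z(-85, -188)/45143 = 39588/(-4896) - 2/45143 = 39588*(-1/4896) - 2*1/45143 = -3299/408 - 2/45143 = -148927573/18418344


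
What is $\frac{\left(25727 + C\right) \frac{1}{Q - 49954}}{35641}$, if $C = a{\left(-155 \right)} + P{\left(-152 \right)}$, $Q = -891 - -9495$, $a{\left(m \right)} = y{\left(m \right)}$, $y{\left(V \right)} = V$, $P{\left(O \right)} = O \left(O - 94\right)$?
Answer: $- \frac{31482}{736877675} \approx -4.2723 \cdot 10^{-5}$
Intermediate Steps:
$P{\left(O \right)} = O \left(-94 + O\right)$
$a{\left(m \right)} = m$
$Q = 8604$ ($Q = -891 + 9495 = 8604$)
$C = 37237$ ($C = -155 - 152 \left(-94 - 152\right) = -155 - -37392 = -155 + 37392 = 37237$)
$\frac{\left(25727 + C\right) \frac{1}{Q - 49954}}{35641} = \frac{\left(25727 + 37237\right) \frac{1}{8604 - 49954}}{35641} = \frac{62964}{-41350} \cdot \frac{1}{35641} = 62964 \left(- \frac{1}{41350}\right) \frac{1}{35641} = \left(- \frac{31482}{20675}\right) \frac{1}{35641} = - \frac{31482}{736877675}$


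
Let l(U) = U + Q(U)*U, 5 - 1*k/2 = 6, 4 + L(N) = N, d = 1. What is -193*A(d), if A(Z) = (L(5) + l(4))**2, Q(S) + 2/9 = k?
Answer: -236425/81 ≈ -2918.8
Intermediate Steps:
L(N) = -4 + N
k = -2 (k = 10 - 2*6 = 10 - 12 = -2)
Q(S) = -20/9 (Q(S) = -2/9 - 2 = -20/9)
l(U) = -11*U/9 (l(U) = U - 20*U/9 = -11*U/9)
A(Z) = 1225/81 (A(Z) = ((-4 + 5) - 11/9*4)**2 = (1 - 44/9)**2 = (-35/9)**2 = 1225/81)
-193*A(d) = -193*1225/81 = -236425/81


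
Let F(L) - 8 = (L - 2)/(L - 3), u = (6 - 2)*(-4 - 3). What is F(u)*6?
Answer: 1668/31 ≈ 53.806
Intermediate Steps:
u = -28 (u = 4*(-7) = -28)
F(L) = 8 + (-2 + L)/(-3 + L) (F(L) = 8 + (L - 2)/(L - 3) = 8 + (-2 + L)/(-3 + L))
F(u)*6 = ((-26 + 9*(-28))/(-3 - 28))*6 = ((-26 - 252)/(-31))*6 = -1/31*(-278)*6 = (278/31)*6 = 1668/31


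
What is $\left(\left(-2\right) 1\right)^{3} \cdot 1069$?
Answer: $-8552$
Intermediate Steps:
$\left(\left(-2\right) 1\right)^{3} \cdot 1069 = \left(-2\right)^{3} \cdot 1069 = \left(-8\right) 1069 = -8552$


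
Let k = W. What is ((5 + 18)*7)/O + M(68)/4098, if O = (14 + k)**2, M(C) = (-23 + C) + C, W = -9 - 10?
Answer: 662603/102450 ≈ 6.4676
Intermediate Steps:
W = -19
k = -19
M(C) = -23 + 2*C
O = 25 (O = (14 - 19)**2 = (-5)**2 = 25)
((5 + 18)*7)/O + M(68)/4098 = ((5 + 18)*7)/25 + (-23 + 2*68)/4098 = (23*7)*(1/25) + (-23 + 136)*(1/4098) = 161*(1/25) + 113*(1/4098) = 161/25 + 113/4098 = 662603/102450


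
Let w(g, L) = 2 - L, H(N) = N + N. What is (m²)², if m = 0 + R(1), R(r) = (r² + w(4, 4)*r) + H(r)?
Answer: 1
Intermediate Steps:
H(N) = 2*N
R(r) = r² (R(r) = (r² + (2 - 1*4)*r) + 2*r = (r² + (2 - 4)*r) + 2*r = (r² - 2*r) + 2*r = r²)
m = 1 (m = 0 + 1² = 0 + 1 = 1)
(m²)² = (1²)² = 1² = 1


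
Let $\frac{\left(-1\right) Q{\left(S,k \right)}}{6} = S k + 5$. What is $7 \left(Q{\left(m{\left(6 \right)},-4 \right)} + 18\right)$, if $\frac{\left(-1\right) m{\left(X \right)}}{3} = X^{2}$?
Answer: $-18228$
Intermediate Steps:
$m{\left(X \right)} = - 3 X^{2}$
$Q{\left(S,k \right)} = -30 - 6 S k$ ($Q{\left(S,k \right)} = - 6 \left(S k + 5\right) = - 6 \left(5 + S k\right) = -30 - 6 S k$)
$7 \left(Q{\left(m{\left(6 \right)},-4 \right)} + 18\right) = 7 \left(\left(-30 - 6 \left(- 3 \cdot 6^{2}\right) \left(-4\right)\right) + 18\right) = 7 \left(\left(-30 - 6 \left(\left(-3\right) 36\right) \left(-4\right)\right) + 18\right) = 7 \left(\left(-30 - \left(-648\right) \left(-4\right)\right) + 18\right) = 7 \left(\left(-30 - 2592\right) + 18\right) = 7 \left(-2622 + 18\right) = 7 \left(-2604\right) = -18228$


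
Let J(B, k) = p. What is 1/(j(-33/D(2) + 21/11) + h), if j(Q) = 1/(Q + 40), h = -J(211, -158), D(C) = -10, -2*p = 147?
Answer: 9946/731251 ≈ 0.013601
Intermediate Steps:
p = -147/2 (p = -½*147 = -147/2 ≈ -73.500)
J(B, k) = -147/2
h = 147/2 (h = -1*(-147/2) = 147/2 ≈ 73.500)
j(Q) = 1/(40 + Q)
1/(j(-33/D(2) + 21/11) + h) = 1/(1/(40 + (-33/(-10) + 21/11)) + 147/2) = 1/(1/(40 + (-33*(-⅒) + 21*(1/11))) + 147/2) = 1/(1/(40 + (33/10 + 21/11)) + 147/2) = 1/(1/(40 + 573/110) + 147/2) = 1/(1/(4973/110) + 147/2) = 1/(110/4973 + 147/2) = 1/(731251/9946) = 9946/731251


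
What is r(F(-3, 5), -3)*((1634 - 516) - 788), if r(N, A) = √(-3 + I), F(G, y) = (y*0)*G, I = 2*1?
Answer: 330*I ≈ 330.0*I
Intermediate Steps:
I = 2
F(G, y) = 0 (F(G, y) = 0*G = 0)
r(N, A) = I (r(N, A) = √(-3 + 2) = √(-1) = I)
r(F(-3, 5), -3)*((1634 - 516) - 788) = I*((1634 - 516) - 788) = I*(1118 - 788) = I*330 = 330*I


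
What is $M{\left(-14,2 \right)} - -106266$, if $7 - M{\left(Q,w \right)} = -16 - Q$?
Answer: $106275$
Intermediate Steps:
$M{\left(Q,w \right)} = 23 + Q$ ($M{\left(Q,w \right)} = 7 - \left(-16 - Q\right) = 7 + \left(16 + Q\right) = 23 + Q$)
$M{\left(-14,2 \right)} - -106266 = \left(23 - 14\right) - -106266 = 9 + 106266 = 106275$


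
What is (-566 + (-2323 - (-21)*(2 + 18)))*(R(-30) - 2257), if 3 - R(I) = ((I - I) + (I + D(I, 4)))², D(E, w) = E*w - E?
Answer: 41118726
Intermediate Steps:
D(E, w) = -E + E*w
R(I) = 3 - 16*I² (R(I) = 3 - ((I - I) + (I + I*(-1 + 4)))² = 3 - (0 + (I + I*3))² = 3 - (0 + (I + 3*I))² = 3 - (0 + 4*I)² = 3 - (4*I)² = 3 - 16*I²)
(-566 + (-2323 - (-21)*(2 + 18)))*(R(-30) - 2257) = (-566 + (-2323 - (-21)*(2 + 18)))*((3 - 16*(-30)²) - 2257) = (-566 + (-2323 - (-21)*20))*((3 - 16*900) - 2257) = (-566 + (-2323 - 1*(-420)))*((3 - 14400) - 2257) = (-566 + (-2323 + 420))*(-14397 - 2257) = (-566 - 1903)*(-16654) = -2469*(-16654) = 41118726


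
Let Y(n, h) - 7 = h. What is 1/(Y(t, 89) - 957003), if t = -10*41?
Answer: -1/956907 ≈ -1.0450e-6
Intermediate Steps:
t = -410
Y(n, h) = 7 + h
1/(Y(t, 89) - 957003) = 1/((7 + 89) - 957003) = 1/(96 - 957003) = 1/(-956907) = -1/956907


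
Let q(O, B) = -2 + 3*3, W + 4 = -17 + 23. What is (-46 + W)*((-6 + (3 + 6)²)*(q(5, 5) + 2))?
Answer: -29700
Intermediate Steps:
W = 2 (W = -4 + (-17 + 23) = -4 + 6 = 2)
q(O, B) = 7 (q(O, B) = -2 + 9 = 7)
(-46 + W)*((-6 + (3 + 6)²)*(q(5, 5) + 2)) = (-46 + 2)*((-6 + (3 + 6)²)*(7 + 2)) = -44*(-6 + 9²)*9 = -44*(-6 + 81)*9 = -3300*9 = -44*675 = -29700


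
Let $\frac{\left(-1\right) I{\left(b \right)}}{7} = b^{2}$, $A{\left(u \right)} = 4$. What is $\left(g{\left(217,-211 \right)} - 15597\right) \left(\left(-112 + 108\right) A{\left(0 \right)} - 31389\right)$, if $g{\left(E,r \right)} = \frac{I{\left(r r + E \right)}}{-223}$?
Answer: $- \frac{439888025349685}{223} \approx -1.9726 \cdot 10^{12}$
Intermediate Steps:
$I{\left(b \right)} = - 7 b^{2}$
$g{\left(E,r \right)} = \frac{7 \left(E + r^{2}\right)^{2}}{223}$ ($g{\left(E,r \right)} = \frac{\left(-7\right) \left(r r + E\right)^{2}}{-223} = - 7 \left(r^{2} + E\right)^{2} \left(- \frac{1}{223}\right) = - 7 \left(E + r^{2}\right)^{2} \left(- \frac{1}{223}\right) = \frac{7 \left(E + r^{2}\right)^{2}}{223}$)
$\left(g{\left(217,-211 \right)} - 15597\right) \left(\left(-112 + 108\right) A{\left(0 \right)} - 31389\right) = \left(\frac{7 \left(217 + \left(-211\right)^{2}\right)^{2}}{223} - 15597\right) \left(\left(-112 + 108\right) 4 - 31389\right) = \left(\frac{7 \left(217 + 44521\right)^{2}}{223} - 15597\right) \left(\left(-4\right) 4 - 31389\right) = \left(\frac{7 \cdot 44738^{2}}{223} - 15597\right) \left(-16 - 31389\right) = \left(\frac{7}{223} \cdot 2001488644 - 15597\right) \left(-31405\right) = \left(\frac{14010420508}{223} - 15597\right) \left(-31405\right) = \frac{14006942377}{223} \left(-31405\right) = - \frac{439888025349685}{223}$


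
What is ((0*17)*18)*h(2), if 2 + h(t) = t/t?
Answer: 0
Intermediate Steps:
h(t) = -1 (h(t) = -2 + t/t = -2 + 1 = -1)
((0*17)*18)*h(2) = ((0*17)*18)*(-1) = (0*18)*(-1) = 0*(-1) = 0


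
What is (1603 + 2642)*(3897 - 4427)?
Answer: -2249850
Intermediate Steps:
(1603 + 2642)*(3897 - 4427) = 4245*(-530) = -2249850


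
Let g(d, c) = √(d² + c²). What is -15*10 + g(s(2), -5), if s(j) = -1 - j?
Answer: -150 + √34 ≈ -144.17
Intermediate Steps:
g(d, c) = √(c² + d²)
-15*10 + g(s(2), -5) = -15*10 + √((-5)² + (-1 - 1*2)²) = -150 + √(25 + (-1 - 2)²) = -150 + √(25 + (-3)²) = -150 + √(25 + 9) = -150 + √34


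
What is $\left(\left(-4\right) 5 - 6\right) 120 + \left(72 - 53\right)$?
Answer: $-3101$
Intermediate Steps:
$\left(\left(-4\right) 5 - 6\right) 120 + \left(72 - 53\right) = \left(-20 - 6\right) 120 + 19 = \left(-26\right) 120 + 19 = -3120 + 19 = -3101$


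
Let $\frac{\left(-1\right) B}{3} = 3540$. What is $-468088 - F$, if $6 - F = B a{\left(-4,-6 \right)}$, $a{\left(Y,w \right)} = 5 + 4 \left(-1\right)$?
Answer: $-478714$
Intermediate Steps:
$a{\left(Y,w \right)} = 1$ ($a{\left(Y,w \right)} = 5 - 4 = 1$)
$B = -10620$ ($B = \left(-3\right) 3540 = -10620$)
$F = 10626$ ($F = 6 - \left(-10620\right) 1 = 6 - -10620 = 6 + 10620 = 10626$)
$-468088 - F = -468088 - 10626 = -478714$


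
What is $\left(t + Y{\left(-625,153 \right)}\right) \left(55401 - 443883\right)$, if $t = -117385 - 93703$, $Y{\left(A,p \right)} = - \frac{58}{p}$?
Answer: $\frac{4182205819868}{51} \approx 8.2004 \cdot 10^{10}$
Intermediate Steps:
$t = -211088$
$\left(t + Y{\left(-625,153 \right)}\right) \left(55401 - 443883\right) = \left(-211088 - \frac{58}{153}\right) \left(55401 - 443883\right) = \left(-211088 - \frac{58}{153}\right) \left(-388482\right) = \left(- \frac{32296522}{153}\right) \left(-388482\right) = \frac{4182205819868}{51}$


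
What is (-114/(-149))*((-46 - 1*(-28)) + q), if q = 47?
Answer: 3306/149 ≈ 22.188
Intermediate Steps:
(-114/(-149))*((-46 - 1*(-28)) + q) = (-114/(-149))*((-46 - 1*(-28)) + 47) = (-114*(-1/149))*((-46 + 28) + 47) = 114*(-18 + 47)/149 = (114/149)*29 = 3306/149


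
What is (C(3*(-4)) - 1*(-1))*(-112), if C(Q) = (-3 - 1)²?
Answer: -1904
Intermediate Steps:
C(Q) = 16 (C(Q) = (-4)² = 16)
(C(3*(-4)) - 1*(-1))*(-112) = (16 - 1*(-1))*(-112) = (16 + 1)*(-112) = 17*(-112) = -1904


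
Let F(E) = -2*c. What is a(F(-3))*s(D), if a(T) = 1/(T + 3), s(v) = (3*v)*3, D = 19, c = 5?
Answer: -171/7 ≈ -24.429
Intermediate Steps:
s(v) = 9*v
F(E) = -10 (F(E) = -2*5 = -10)
a(T) = 1/(3 + T)
a(F(-3))*s(D) = (9*19)/(3 - 10) = 171/(-7) = -⅐*171 = -171/7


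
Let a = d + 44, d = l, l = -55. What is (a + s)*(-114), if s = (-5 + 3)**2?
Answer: 798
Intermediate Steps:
d = -55
s = 4 (s = (-2)**2 = 4)
a = -11 (a = -55 + 44 = -11)
(a + s)*(-114) = (-11 + 4)*(-114) = -7*(-114) = 798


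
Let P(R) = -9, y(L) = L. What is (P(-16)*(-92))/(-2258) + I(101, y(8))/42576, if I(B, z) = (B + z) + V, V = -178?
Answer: -5901455/16022768 ≈ -0.36832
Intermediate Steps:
I(B, z) = -178 + B + z (I(B, z) = (B + z) - 178 = -178 + B + z)
(P(-16)*(-92))/(-2258) + I(101, y(8))/42576 = -9*(-92)/(-2258) + (-178 + 101 + 8)/42576 = 828*(-1/2258) - 69*1/42576 = -414/1129 - 23/14192 = -5901455/16022768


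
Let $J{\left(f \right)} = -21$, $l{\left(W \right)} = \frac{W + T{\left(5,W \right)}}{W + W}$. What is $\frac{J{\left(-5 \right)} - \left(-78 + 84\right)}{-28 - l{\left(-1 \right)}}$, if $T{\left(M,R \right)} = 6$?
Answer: $\frac{18}{17} \approx 1.0588$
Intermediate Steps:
$l{\left(W \right)} = \frac{6 + W}{2 W}$ ($l{\left(W \right)} = \frac{W + 6}{W + W} = \frac{6 + W}{2 W}$)
$\frac{J{\left(-5 \right)} - \left(-78 + 84\right)}{-28 - l{\left(-1 \right)}} = \frac{-21 - \left(-78 + 84\right)}{-28 - \frac{6 - 1}{2 \left(-1\right)}} = \frac{-21 - 6}{-28 - \frac{1}{2} \left(-1\right) 5} = \frac{-21 - 6}{-28 - - \frac{5}{2}} = - \frac{27}{-28 + \frac{5}{2}} = - \frac{27}{- \frac{51}{2}} = \left(-27\right) \left(- \frac{2}{51}\right) = \frac{18}{17}$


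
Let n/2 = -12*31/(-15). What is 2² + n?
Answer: 268/5 ≈ 53.600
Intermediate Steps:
n = 248/5 (n = 2*(-12*31/(-15)) = 2*(-372*(-1/15)) = 2*(124/5) = 248/5 ≈ 49.600)
2² + n = 2² + 248/5 = 4 + 248/5 = 268/5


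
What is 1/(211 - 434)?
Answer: -1/223 ≈ -0.0044843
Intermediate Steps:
1/(211 - 434) = 1/(-223) = -1/223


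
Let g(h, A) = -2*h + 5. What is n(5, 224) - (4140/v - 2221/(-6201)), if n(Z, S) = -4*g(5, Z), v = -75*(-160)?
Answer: 23931931/1240200 ≈ 19.297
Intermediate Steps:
v = 12000
g(h, A) = 5 - 2*h
n(Z, S) = 20 (n(Z, S) = -4*(5 - 2*5) = -4*(5 - 10) = -4*(-5) = 20)
n(5, 224) - (4140/v - 2221/(-6201)) = 20 - (4140/12000 - 2221/(-6201)) = 20 - (4140*(1/12000) - 2221*(-1/6201)) = 20 - (69/200 + 2221/6201) = 20 - 1*872069/1240200 = 20 - 872069/1240200 = 23931931/1240200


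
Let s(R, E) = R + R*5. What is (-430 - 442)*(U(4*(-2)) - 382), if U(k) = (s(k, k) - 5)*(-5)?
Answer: 102024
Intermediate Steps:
s(R, E) = 6*R (s(R, E) = R + 5*R = 6*R)
U(k) = 25 - 30*k (U(k) = (6*k - 5)*(-5) = (-5 + 6*k)*(-5) = 25 - 30*k)
(-430 - 442)*(U(4*(-2)) - 382) = (-430 - 442)*((25 - 120*(-2)) - 382) = -872*((25 - 30*(-8)) - 382) = -872*((25 + 240) - 382) = -872*(265 - 382) = -872*(-117) = 102024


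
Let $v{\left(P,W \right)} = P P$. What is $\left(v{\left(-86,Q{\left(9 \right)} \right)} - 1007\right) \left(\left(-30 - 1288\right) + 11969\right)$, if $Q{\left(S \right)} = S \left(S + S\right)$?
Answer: $68049239$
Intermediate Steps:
$Q{\left(S \right)} = 2 S^{2}$ ($Q{\left(S \right)} = S 2 S = 2 S^{2}$)
$v{\left(P,W \right)} = P^{2}$
$\left(v{\left(-86,Q{\left(9 \right)} \right)} - 1007\right) \left(\left(-30 - 1288\right) + 11969\right) = \left(\left(-86\right)^{2} - 1007\right) \left(\left(-30 - 1288\right) + 11969\right) = \left(7396 - 1007\right) \left(\left(-30 - 1288\right) + 11969\right) = 6389 \left(-1318 + 11969\right) = 6389 \cdot 10651 = 68049239$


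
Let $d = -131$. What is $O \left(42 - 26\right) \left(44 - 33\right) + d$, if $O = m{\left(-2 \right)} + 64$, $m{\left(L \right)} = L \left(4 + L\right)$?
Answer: $10429$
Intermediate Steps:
$O = 60$ ($O = - 2 \left(4 - 2\right) + 64 = \left(-2\right) 2 + 64 = -4 + 64 = 60$)
$O \left(42 - 26\right) \left(44 - 33\right) + d = 60 \left(42 - 26\right) \left(44 - 33\right) - 131 = 60 \cdot 16 \cdot 11 - 131 = 60 \cdot 176 - 131 = 10560 - 131 = 10429$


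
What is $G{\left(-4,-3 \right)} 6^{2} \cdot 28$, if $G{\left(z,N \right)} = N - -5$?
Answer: $2016$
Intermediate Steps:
$G{\left(z,N \right)} = 5 + N$ ($G{\left(z,N \right)} = N + 5 = 5 + N$)
$G{\left(-4,-3 \right)} 6^{2} \cdot 28 = \left(5 - 3\right) 6^{2} \cdot 28 = 2 \cdot 36 \cdot 28 = 72 \cdot 28 = 2016$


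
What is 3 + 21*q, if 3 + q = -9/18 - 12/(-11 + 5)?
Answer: -57/2 ≈ -28.500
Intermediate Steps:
q = -3/2 (q = -3 + (-9/18 - 12/(-11 + 5)) = -3 + (-9*1/18 - 12/(-6)) = -3 + (-1/2 - 12*(-1/6)) = -3 + (-1/2 + 2) = -3 + 3/2 = -3/2 ≈ -1.5000)
3 + 21*q = 3 + 21*(-3/2) = 3 - 63/2 = -57/2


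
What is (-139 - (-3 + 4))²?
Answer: 19600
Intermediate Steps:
(-139 - (-3 + 4))² = (-139 - 1*1)² = (-139 - 1)² = (-140)² = 19600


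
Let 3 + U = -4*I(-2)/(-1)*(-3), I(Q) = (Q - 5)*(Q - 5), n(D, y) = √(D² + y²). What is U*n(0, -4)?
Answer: -2364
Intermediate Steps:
I(Q) = (-5 + Q)² (I(Q) = (-5 + Q)*(-5 + Q) = (-5 + Q)²)
U = -591 (U = -3 - 4*(-5 - 2)²/(-1)*(-3) = -3 - 4*(-7)²*(-1)*(-3) = -3 - 196*(-1)*(-3) = -3 - 4*(-49)*(-3) = -3 + 196*(-3) = -3 - 588 = -591)
U*n(0, -4) = -591*√(0² + (-4)²) = -591*√(0 + 16) = -591*√16 = -591*4 = -2364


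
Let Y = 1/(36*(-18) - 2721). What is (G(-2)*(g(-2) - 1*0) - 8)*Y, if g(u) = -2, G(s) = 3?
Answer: 14/3369 ≈ 0.0041555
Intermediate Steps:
Y = -1/3369 (Y = 1/(-648 - 2721) = 1/(-3369) = -1/3369 ≈ -0.00029682)
(G(-2)*(g(-2) - 1*0) - 8)*Y = (3*(-2 - 1*0) - 8)*(-1/3369) = (3*(-2 + 0) - 8)*(-1/3369) = (3*(-2) - 8)*(-1/3369) = (-6 - 8)*(-1/3369) = -14*(-1/3369) = 14/3369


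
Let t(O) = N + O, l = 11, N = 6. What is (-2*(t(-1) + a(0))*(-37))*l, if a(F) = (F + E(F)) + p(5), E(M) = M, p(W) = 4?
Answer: 7326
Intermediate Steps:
a(F) = 4 + 2*F (a(F) = (F + F) + 4 = 2*F + 4 = 4 + 2*F)
t(O) = 6 + O
(-2*(t(-1) + a(0))*(-37))*l = (-2*((6 - 1) + (4 + 2*0))*(-37))*11 = (-2*(5 + (4 + 0))*(-37))*11 = (-2*(5 + 4)*(-37))*11 = (-2*9*(-37))*11 = -18*(-37)*11 = 666*11 = 7326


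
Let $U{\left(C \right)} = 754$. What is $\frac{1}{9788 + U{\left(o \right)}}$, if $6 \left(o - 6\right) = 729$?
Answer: $\frac{1}{10542} \approx 9.4859 \cdot 10^{-5}$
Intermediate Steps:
$o = \frac{255}{2}$ ($o = 6 + \frac{1}{6} \cdot 729 = 6 + \frac{243}{2} = \frac{255}{2} \approx 127.5$)
$\frac{1}{9788 + U{\left(o \right)}} = \frac{1}{9788 + 754} = \frac{1}{10542}$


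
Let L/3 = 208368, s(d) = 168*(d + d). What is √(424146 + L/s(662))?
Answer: √9108152890158/4634 ≈ 651.27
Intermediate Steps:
s(d) = 336*d (s(d) = 168*(2*d) = 336*d)
L = 625104 (L = 3*208368 = 625104)
√(424146 + L/s(662)) = √(424146 + 625104/((336*662))) = √(424146 + 625104/222432) = √(424146 + 625104*(1/222432)) = √(424146 + 13023/4634) = √(1965505587/4634) = √9108152890158/4634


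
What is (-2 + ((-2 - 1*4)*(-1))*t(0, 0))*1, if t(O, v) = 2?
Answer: 10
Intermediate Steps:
(-2 + ((-2 - 1*4)*(-1))*t(0, 0))*1 = (-2 + ((-2 - 1*4)*(-1))*2)*1 = (-2 + ((-2 - 4)*(-1))*2)*1 = (-2 - 6*(-1)*2)*1 = (-2 + 6*2)*1 = (-2 + 12)*1 = 10*1 = 10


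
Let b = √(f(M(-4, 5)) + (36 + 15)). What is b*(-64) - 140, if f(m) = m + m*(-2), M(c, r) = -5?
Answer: -140 - 128*√14 ≈ -618.93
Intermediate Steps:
f(m) = -m (f(m) = m - 2*m = -m)
b = 2*√14 (b = √(-1*(-5) + (36 + 15)) = √(5 + 51) = √56 = 2*√14 ≈ 7.4833)
b*(-64) - 140 = (2*√14)*(-64) - 140 = -128*√14 - 140 = -140 - 128*√14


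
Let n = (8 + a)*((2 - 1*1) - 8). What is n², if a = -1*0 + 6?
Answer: 9604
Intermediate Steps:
a = 6 (a = 0 + 6 = 6)
n = -98 (n = (8 + 6)*((2 - 1*1) - 8) = 14*((2 - 1) - 8) = 14*(1 - 8) = 14*(-7) = -98)
n² = (-98)² = 9604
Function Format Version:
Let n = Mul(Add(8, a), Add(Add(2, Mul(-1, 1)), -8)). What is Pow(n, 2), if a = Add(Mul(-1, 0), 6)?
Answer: 9604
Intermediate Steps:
a = 6 (a = Add(0, 6) = 6)
n = -98 (n = Mul(Add(8, 6), Add(Add(2, Mul(-1, 1)), -8)) = Mul(14, Add(Add(2, -1), -8)) = Mul(14, Add(1, -8)) = Mul(14, -7) = -98)
Pow(n, 2) = Pow(-98, 2) = 9604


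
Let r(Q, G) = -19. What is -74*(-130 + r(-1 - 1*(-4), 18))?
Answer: 11026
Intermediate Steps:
-74*(-130 + r(-1 - 1*(-4), 18)) = -74*(-130 - 19) = -74*(-149) = 11026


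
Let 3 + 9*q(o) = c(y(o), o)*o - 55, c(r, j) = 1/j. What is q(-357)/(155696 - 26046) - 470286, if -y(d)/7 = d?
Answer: -182917739719/388950 ≈ -4.7029e+5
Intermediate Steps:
y(d) = -7*d
q(o) = -19/3 (q(o) = -⅓ + (o/o - 55)/9 = -⅓ + (1 - 55)/9 = -⅓ + (⅑)*(-54) = -⅓ - 6 = -19/3)
q(-357)/(155696 - 26046) - 470286 = -19/(3*(155696 - 26046)) - 470286 = -19/3/129650 - 470286 = -19/3*1/129650 - 470286 = -19/388950 - 470286 = -182917739719/388950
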